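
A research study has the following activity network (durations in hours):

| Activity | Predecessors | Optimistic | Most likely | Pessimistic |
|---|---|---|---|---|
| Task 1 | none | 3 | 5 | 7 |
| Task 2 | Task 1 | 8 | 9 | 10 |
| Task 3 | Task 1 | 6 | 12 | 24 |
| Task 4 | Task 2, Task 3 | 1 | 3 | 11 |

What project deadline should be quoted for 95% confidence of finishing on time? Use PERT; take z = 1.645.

27.8 hours

te_Task 1 = (3 + 4·5 + 7)/6 = 30/6 = 5; σ²_Task 1 = ((7−3)/6)² = 0.444
te_Task 2 = (8 + 4·9 + 10)/6 = 54/6 = 9; σ²_Task 2 = ((10−8)/6)² = 0.111
te_Task 3 = (6 + 4·12 + 24)/6 = 78/6 = 13; σ²_Task 3 = ((24−6)/6)² = 9.000
te_Task 4 = (1 + 4·3 + 11)/6 = 24/6 = 4; σ²_Task 4 = ((11−1)/6)² = 2.778

Forward pass:
ES_Task 1 = 0; EF_Task 1 = 5
ES_Task 2 = 5; EF_Task 2 = 5+9 = 14
ES_Task 3 = 5; EF_Task 3 = 5+13 = 18
ES_Task 4 = max(EF_Task 2=14, EF_Task 3=18) = 18; EF_Task 4 = 18+4 = 22
Expected project duration μ = 22 hours. Critical path: Task 1 → Task 3 → Task 4.

Variance along critical path = 0.444 + 9.000 + 2.778 = 12.222; σ = 3.496 hours.
D = μ + z·σ = 22 + 1.645·3.496 = 27.8 hours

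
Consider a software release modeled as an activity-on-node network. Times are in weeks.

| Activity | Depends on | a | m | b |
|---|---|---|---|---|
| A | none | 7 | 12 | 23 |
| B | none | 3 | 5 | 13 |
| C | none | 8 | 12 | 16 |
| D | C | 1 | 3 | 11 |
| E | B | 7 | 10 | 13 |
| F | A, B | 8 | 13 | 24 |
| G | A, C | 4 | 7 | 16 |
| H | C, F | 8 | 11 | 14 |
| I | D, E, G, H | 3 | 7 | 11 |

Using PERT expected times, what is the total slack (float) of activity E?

te_A = (7 + 4·12 + 23)/6 = 78/6 = 13
te_B = (3 + 4·5 + 13)/6 = 36/6 = 6
te_C = (8 + 4·12 + 16)/6 = 72/6 = 12
te_D = (1 + 4·3 + 11)/6 = 24/6 = 4
te_E = (7 + 4·10 + 13)/6 = 60/6 = 10
te_F = (8 + 4·13 + 24)/6 = 84/6 = 14
te_G = (4 + 4·7 + 16)/6 = 48/6 = 8
te_H = (8 + 4·11 + 14)/6 = 66/6 = 11
te_I = (3 + 4·7 + 11)/6 = 42/6 = 7

Forward pass:
ES_A = 0; EF_A = 13
ES_B = 0; EF_B = 6
ES_C = 0; EF_C = 12
ES_D = 12; EF_D = 12+4 = 16
ES_E = 6; EF_E = 6+10 = 16
ES_F = max(EF_A=13, EF_B=6) = 13; EF_F = 13+14 = 27
ES_G = max(EF_A=13, EF_C=12) = 13; EF_G = 13+8 = 21
ES_H = max(EF_C=12, EF_F=27) = 27; EF_H = 27+11 = 38
ES_I = max(EF_D=16, EF_E=16, EF_G=21, EF_H=38) = 38; EF_I = 38+7 = 45
Expected project duration μ = 45 weeks. Critical path: A → F → H → I.

Backward pass:
LF_I = 45; LS_I = 45−7 = 38
LF_H = LS_I = 38; LS_H = 38−11 = 27
LF_G = LS_I = 38; LS_G = 38−8 = 30
LF_F = LS_H = 27; LS_F = 27−14 = 13
LF_E = LS_I = 38; LS_E = 38−10 = 28
LF_D = LS_I = 38; LS_D = 38−4 = 34
LF_C = min(LS_D=34, LS_G=30, LS_H=27) = 27; LS_C = 27−12 = 15
LF_B = min(LS_E=28, LS_F=13) = 13; LS_B = 13−6 = 7
LF_A = min(LS_F=13, LS_G=30) = 13; LS_A = 13−13 = 0
Slack_E = LS_E − ES_E = 28 − 6 = 22

22 weeks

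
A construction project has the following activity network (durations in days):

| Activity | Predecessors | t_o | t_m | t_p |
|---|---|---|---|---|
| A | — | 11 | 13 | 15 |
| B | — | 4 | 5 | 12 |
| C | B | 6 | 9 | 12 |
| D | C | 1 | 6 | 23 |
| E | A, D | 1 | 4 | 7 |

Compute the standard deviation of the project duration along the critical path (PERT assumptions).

te_A = (11 + 4·13 + 15)/6 = 78/6 = 13; σ²_A = ((15−11)/6)² = 0.444
te_B = (4 + 4·5 + 12)/6 = 36/6 = 6; σ²_B = ((12−4)/6)² = 1.778
te_C = (6 + 4·9 + 12)/6 = 54/6 = 9; σ²_C = ((12−6)/6)² = 1.000
te_D = (1 + 4·6 + 23)/6 = 48/6 = 8; σ²_D = ((23−1)/6)² = 13.444
te_E = (1 + 4·4 + 7)/6 = 24/6 = 4; σ²_E = ((7−1)/6)² = 1.000

Forward pass:
ES_A = 0; EF_A = 13
ES_B = 0; EF_B = 6
ES_C = 6; EF_C = 6+9 = 15
ES_D = 15; EF_D = 15+8 = 23
ES_E = max(EF_A=13, EF_D=23) = 23; EF_E = 23+4 = 27
Expected project duration μ = 27 days. Critical path: B → C → D → E.

Variance along critical path = 1.778 + 1.000 + 13.444 + 1.000 = 17.222
σ = √17.222 = 4.150 days

4.15 days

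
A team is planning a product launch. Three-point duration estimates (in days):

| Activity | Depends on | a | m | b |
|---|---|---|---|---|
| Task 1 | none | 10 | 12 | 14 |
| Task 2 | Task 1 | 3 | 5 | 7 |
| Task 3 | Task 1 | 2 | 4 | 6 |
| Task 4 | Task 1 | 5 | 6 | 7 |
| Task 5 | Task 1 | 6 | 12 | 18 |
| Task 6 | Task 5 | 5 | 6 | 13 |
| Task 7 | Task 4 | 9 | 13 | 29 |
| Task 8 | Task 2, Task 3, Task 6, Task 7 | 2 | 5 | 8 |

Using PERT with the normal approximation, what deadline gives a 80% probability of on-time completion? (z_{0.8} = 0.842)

te_Task 1 = (10 + 4·12 + 14)/6 = 72/6 = 12; σ²_Task 1 = ((14−10)/6)² = 0.444
te_Task 2 = (3 + 4·5 + 7)/6 = 30/6 = 5; σ²_Task 2 = ((7−3)/6)² = 0.444
te_Task 3 = (2 + 4·4 + 6)/6 = 24/6 = 4; σ²_Task 3 = ((6−2)/6)² = 0.444
te_Task 4 = (5 + 4·6 + 7)/6 = 36/6 = 6; σ²_Task 4 = ((7−5)/6)² = 0.111
te_Task 5 = (6 + 4·12 + 18)/6 = 72/6 = 12; σ²_Task 5 = ((18−6)/6)² = 4.000
te_Task 6 = (5 + 4·6 + 13)/6 = 42/6 = 7; σ²_Task 6 = ((13−5)/6)² = 1.778
te_Task 7 = (9 + 4·13 + 29)/6 = 90/6 = 15; σ²_Task 7 = ((29−9)/6)² = 11.111
te_Task 8 = (2 + 4·5 + 8)/6 = 30/6 = 5; σ²_Task 8 = ((8−2)/6)² = 1.000

Forward pass:
ES_Task 1 = 0; EF_Task 1 = 12
ES_Task 2 = 12; EF_Task 2 = 12+5 = 17
ES_Task 3 = 12; EF_Task 3 = 12+4 = 16
ES_Task 4 = 12; EF_Task 4 = 12+6 = 18
ES_Task 5 = 12; EF_Task 5 = 12+12 = 24
ES_Task 6 = 24; EF_Task 6 = 24+7 = 31
ES_Task 7 = 18; EF_Task 7 = 18+15 = 33
ES_Task 8 = max(EF_Task 2=17, EF_Task 3=16, EF_Task 6=31, EF_Task 7=33) = 33; EF_Task 8 = 33+5 = 38
Expected project duration μ = 38 days. Critical path: Task 1 → Task 4 → Task 7 → Task 8.

Variance along critical path = 0.444 + 0.111 + 11.111 + 1.000 = 12.667; σ = 3.559 days.
D = μ + z·σ = 38 + 0.842·3.559 = 41.0 days

41.0 days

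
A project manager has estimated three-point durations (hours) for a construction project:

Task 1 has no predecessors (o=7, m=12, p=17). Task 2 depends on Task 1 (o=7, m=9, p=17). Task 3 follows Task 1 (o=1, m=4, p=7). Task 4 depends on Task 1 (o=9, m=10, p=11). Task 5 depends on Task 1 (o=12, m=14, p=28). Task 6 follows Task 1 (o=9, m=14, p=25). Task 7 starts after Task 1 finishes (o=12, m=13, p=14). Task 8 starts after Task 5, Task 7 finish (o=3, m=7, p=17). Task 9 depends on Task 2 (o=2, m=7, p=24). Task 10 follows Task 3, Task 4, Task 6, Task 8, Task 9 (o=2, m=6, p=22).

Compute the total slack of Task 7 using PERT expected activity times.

3 hours

te_Task 1 = (7 + 4·12 + 17)/6 = 72/6 = 12
te_Task 2 = (7 + 4·9 + 17)/6 = 60/6 = 10
te_Task 3 = (1 + 4·4 + 7)/6 = 24/6 = 4
te_Task 4 = (9 + 4·10 + 11)/6 = 60/6 = 10
te_Task 5 = (12 + 4·14 + 28)/6 = 96/6 = 16
te_Task 6 = (9 + 4·14 + 25)/6 = 90/6 = 15
te_Task 7 = (12 + 4·13 + 14)/6 = 78/6 = 13
te_Task 8 = (3 + 4·7 + 17)/6 = 48/6 = 8
te_Task 9 = (2 + 4·7 + 24)/6 = 54/6 = 9
te_Task 10 = (2 + 4·6 + 22)/6 = 48/6 = 8

Forward pass:
ES_Task 1 = 0; EF_Task 1 = 12
ES_Task 2 = 12; EF_Task 2 = 12+10 = 22
ES_Task 3 = 12; EF_Task 3 = 12+4 = 16
ES_Task 4 = 12; EF_Task 4 = 12+10 = 22
ES_Task 5 = 12; EF_Task 5 = 12+16 = 28
ES_Task 6 = 12; EF_Task 6 = 12+15 = 27
ES_Task 7 = 12; EF_Task 7 = 12+13 = 25
ES_Task 8 = max(EF_Task 5=28, EF_Task 7=25) = 28; EF_Task 8 = 28+8 = 36
ES_Task 9 = 22; EF_Task 9 = 22+9 = 31
ES_Task 10 = max(EF_Task 3=16, EF_Task 4=22, EF_Task 6=27, EF_Task 8=36, EF_Task 9=31) = 36; EF_Task 10 = 36+8 = 44
Expected project duration μ = 44 hours. Critical path: Task 1 → Task 5 → Task 8 → Task 10.

Backward pass:
LF_Task 10 = 44; LS_Task 10 = 44−8 = 36
LF_Task 9 = LS_Task 10 = 36; LS_Task 9 = 36−9 = 27
LF_Task 8 = LS_Task 10 = 36; LS_Task 8 = 36−8 = 28
LF_Task 7 = LS_Task 8 = 28; LS_Task 7 = 28−13 = 15
LF_Task 6 = LS_Task 10 = 36; LS_Task 6 = 36−15 = 21
LF_Task 5 = LS_Task 8 = 28; LS_Task 5 = 28−16 = 12
LF_Task 4 = LS_Task 10 = 36; LS_Task 4 = 36−10 = 26
LF_Task 3 = LS_Task 10 = 36; LS_Task 3 = 36−4 = 32
LF_Task 2 = LS_Task 9 = 27; LS_Task 2 = 27−10 = 17
LF_Task 1 = min(LS_Task 2=17, LS_Task 3=32, LS_Task 4=26, LS_Task 5=12, LS_Task 6=21, LS_Task 7=15) = 12; LS_Task 1 = 12−12 = 0
Slack_Task 7 = LS_Task 7 − ES_Task 7 = 15 − 12 = 3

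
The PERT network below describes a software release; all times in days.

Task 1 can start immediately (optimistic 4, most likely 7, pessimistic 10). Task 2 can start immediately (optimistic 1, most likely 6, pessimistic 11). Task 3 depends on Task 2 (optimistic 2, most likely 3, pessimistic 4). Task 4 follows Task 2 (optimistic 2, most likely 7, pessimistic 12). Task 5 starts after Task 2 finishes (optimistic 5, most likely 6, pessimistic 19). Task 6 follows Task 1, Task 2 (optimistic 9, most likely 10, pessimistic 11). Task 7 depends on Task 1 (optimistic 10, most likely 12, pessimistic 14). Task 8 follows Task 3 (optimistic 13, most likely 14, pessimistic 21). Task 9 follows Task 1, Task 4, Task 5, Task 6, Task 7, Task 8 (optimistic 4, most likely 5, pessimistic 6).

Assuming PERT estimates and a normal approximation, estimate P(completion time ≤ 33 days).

0.966

te_Task 1 = (4 + 4·7 + 10)/6 = 42/6 = 7; σ²_Task 1 = ((10−4)/6)² = 1.000
te_Task 2 = (1 + 4·6 + 11)/6 = 36/6 = 6; σ²_Task 2 = ((11−1)/6)² = 2.778
te_Task 3 = (2 + 4·3 + 4)/6 = 18/6 = 3; σ²_Task 3 = ((4−2)/6)² = 0.111
te_Task 4 = (2 + 4·7 + 12)/6 = 42/6 = 7; σ²_Task 4 = ((12−2)/6)² = 2.778
te_Task 5 = (5 + 4·6 + 19)/6 = 48/6 = 8; σ²_Task 5 = ((19−5)/6)² = 5.444
te_Task 6 = (9 + 4·10 + 11)/6 = 60/6 = 10; σ²_Task 6 = ((11−9)/6)² = 0.111
te_Task 7 = (10 + 4·12 + 14)/6 = 72/6 = 12; σ²_Task 7 = ((14−10)/6)² = 0.444
te_Task 8 = (13 + 4·14 + 21)/6 = 90/6 = 15; σ²_Task 8 = ((21−13)/6)² = 1.778
te_Task 9 = (4 + 4·5 + 6)/6 = 30/6 = 5; σ²_Task 9 = ((6−4)/6)² = 0.111

Forward pass:
ES_Task 1 = 0; EF_Task 1 = 7
ES_Task 2 = 0; EF_Task 2 = 6
ES_Task 3 = 6; EF_Task 3 = 6+3 = 9
ES_Task 4 = 6; EF_Task 4 = 6+7 = 13
ES_Task 5 = 6; EF_Task 5 = 6+8 = 14
ES_Task 6 = max(EF_Task 1=7, EF_Task 2=6) = 7; EF_Task 6 = 7+10 = 17
ES_Task 7 = 7; EF_Task 7 = 7+12 = 19
ES_Task 8 = 9; EF_Task 8 = 9+15 = 24
ES_Task 9 = max(EF_Task 1=7, EF_Task 4=13, EF_Task 5=14, EF_Task 6=17, EF_Task 7=19, EF_Task 8=24) = 24; EF_Task 9 = 24+5 = 29
Expected project duration μ = 29 days. Critical path: Task 2 → Task 3 → Task 8 → Task 9.

Variance along critical path = 2.778 + 0.111 + 1.778 + 0.111 = 4.778; σ = √4.778 = 2.186 days.
Z = (33 − 29) / 2.186 = 1.830
P(T ≤ 33) = Φ(1.830) ≈ 0.966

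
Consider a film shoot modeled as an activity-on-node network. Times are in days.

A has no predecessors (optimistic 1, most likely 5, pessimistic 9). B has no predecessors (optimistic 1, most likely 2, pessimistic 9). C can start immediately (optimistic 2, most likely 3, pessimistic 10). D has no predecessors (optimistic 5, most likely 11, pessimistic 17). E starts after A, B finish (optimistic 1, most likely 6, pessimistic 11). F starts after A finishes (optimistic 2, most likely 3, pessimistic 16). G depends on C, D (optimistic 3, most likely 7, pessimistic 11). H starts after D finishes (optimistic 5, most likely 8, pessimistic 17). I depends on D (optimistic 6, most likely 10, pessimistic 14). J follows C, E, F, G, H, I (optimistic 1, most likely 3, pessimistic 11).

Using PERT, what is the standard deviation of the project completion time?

te_A = (1 + 4·5 + 9)/6 = 30/6 = 5; σ²_A = ((9−1)/6)² = 1.778
te_B = (1 + 4·2 + 9)/6 = 18/6 = 3; σ²_B = ((9−1)/6)² = 1.778
te_C = (2 + 4·3 + 10)/6 = 24/6 = 4; σ²_C = ((10−2)/6)² = 1.778
te_D = (5 + 4·11 + 17)/6 = 66/6 = 11; σ²_D = ((17−5)/6)² = 4.000
te_E = (1 + 4·6 + 11)/6 = 36/6 = 6; σ²_E = ((11−1)/6)² = 2.778
te_F = (2 + 4·3 + 16)/6 = 30/6 = 5; σ²_F = ((16−2)/6)² = 5.444
te_G = (3 + 4·7 + 11)/6 = 42/6 = 7; σ²_G = ((11−3)/6)² = 1.778
te_H = (5 + 4·8 + 17)/6 = 54/6 = 9; σ²_H = ((17−5)/6)² = 4.000
te_I = (6 + 4·10 + 14)/6 = 60/6 = 10; σ²_I = ((14−6)/6)² = 1.778
te_J = (1 + 4·3 + 11)/6 = 24/6 = 4; σ²_J = ((11−1)/6)² = 2.778

Forward pass:
ES_A = 0; EF_A = 5
ES_B = 0; EF_B = 3
ES_C = 0; EF_C = 4
ES_D = 0; EF_D = 11
ES_E = max(EF_A=5, EF_B=3) = 5; EF_E = 5+6 = 11
ES_F = 5; EF_F = 5+5 = 10
ES_G = max(EF_C=4, EF_D=11) = 11; EF_G = 11+7 = 18
ES_H = 11; EF_H = 11+9 = 20
ES_I = 11; EF_I = 11+10 = 21
ES_J = max(EF_C=4, EF_E=11, EF_F=10, EF_G=18, EF_H=20, EF_I=21) = 21; EF_J = 21+4 = 25
Expected project duration μ = 25 days. Critical path: D → I → J.

Variance along critical path = 4.000 + 1.778 + 2.778 = 8.556
σ = √8.556 = 2.925 days

2.92 days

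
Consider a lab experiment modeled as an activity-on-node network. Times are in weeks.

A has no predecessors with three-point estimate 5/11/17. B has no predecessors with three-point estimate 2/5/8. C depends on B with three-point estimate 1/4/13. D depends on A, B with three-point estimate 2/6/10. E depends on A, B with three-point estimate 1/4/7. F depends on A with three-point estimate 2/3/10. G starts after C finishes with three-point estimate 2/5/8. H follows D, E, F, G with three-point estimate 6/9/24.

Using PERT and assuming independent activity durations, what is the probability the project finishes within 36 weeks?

te_A = (5 + 4·11 + 17)/6 = 66/6 = 11; σ²_A = ((17−5)/6)² = 4.000
te_B = (2 + 4·5 + 8)/6 = 30/6 = 5; σ²_B = ((8−2)/6)² = 1.000
te_C = (1 + 4·4 + 13)/6 = 30/6 = 5; σ²_C = ((13−1)/6)² = 4.000
te_D = (2 + 4·6 + 10)/6 = 36/6 = 6; σ²_D = ((10−2)/6)² = 1.778
te_E = (1 + 4·4 + 7)/6 = 24/6 = 4; σ²_E = ((7−1)/6)² = 1.000
te_F = (2 + 4·3 + 10)/6 = 24/6 = 4; σ²_F = ((10−2)/6)² = 1.778
te_G = (2 + 4·5 + 8)/6 = 30/6 = 5; σ²_G = ((8−2)/6)² = 1.000
te_H = (6 + 4·9 + 24)/6 = 66/6 = 11; σ²_H = ((24−6)/6)² = 9.000

Forward pass:
ES_A = 0; EF_A = 11
ES_B = 0; EF_B = 5
ES_C = 5; EF_C = 5+5 = 10
ES_D = max(EF_A=11, EF_B=5) = 11; EF_D = 11+6 = 17
ES_E = max(EF_A=11, EF_B=5) = 11; EF_E = 11+4 = 15
ES_F = 11; EF_F = 11+4 = 15
ES_G = 10; EF_G = 10+5 = 15
ES_H = max(EF_D=17, EF_E=15, EF_F=15, EF_G=15) = 17; EF_H = 17+11 = 28
Expected project duration μ = 28 weeks. Critical path: A → D → H.

Variance along critical path = 4.000 + 1.778 + 9.000 = 14.778; σ = √14.778 = 3.844 weeks.
Z = (36 − 28) / 3.844 = 2.081
P(T ≤ 36) = Φ(2.081) ≈ 0.981

0.981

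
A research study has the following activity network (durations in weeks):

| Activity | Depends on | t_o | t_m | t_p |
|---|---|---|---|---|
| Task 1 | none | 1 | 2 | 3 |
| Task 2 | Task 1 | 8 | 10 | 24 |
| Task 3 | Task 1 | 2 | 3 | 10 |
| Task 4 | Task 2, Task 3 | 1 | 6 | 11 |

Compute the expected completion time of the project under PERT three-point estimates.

20 weeks

te_Task 1 = (1 + 4·2 + 3)/6 = 12/6 = 2
te_Task 2 = (8 + 4·10 + 24)/6 = 72/6 = 12
te_Task 3 = (2 + 4·3 + 10)/6 = 24/6 = 4
te_Task 4 = (1 + 4·6 + 11)/6 = 36/6 = 6

Forward pass:
ES_Task 1 = 0; EF_Task 1 = 2
ES_Task 2 = 2; EF_Task 2 = 2+12 = 14
ES_Task 3 = 2; EF_Task 3 = 2+4 = 6
ES_Task 4 = max(EF_Task 2=14, EF_Task 3=6) = 14; EF_Task 4 = 14+6 = 20
Expected project duration μ = 20 weeks. Critical path: Task 1 → Task 2 → Task 4.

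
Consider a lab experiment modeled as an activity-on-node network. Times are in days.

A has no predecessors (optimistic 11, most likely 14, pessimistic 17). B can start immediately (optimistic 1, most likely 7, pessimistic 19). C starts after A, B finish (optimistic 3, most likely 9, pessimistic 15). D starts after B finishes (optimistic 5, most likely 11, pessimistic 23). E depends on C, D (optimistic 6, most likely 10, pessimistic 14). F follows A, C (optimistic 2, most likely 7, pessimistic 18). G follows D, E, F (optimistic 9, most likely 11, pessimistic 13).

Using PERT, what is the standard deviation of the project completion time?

te_A = (11 + 4·14 + 17)/6 = 84/6 = 14; σ²_A = ((17−11)/6)² = 1.000
te_B = (1 + 4·7 + 19)/6 = 48/6 = 8; σ²_B = ((19−1)/6)² = 9.000
te_C = (3 + 4·9 + 15)/6 = 54/6 = 9; σ²_C = ((15−3)/6)² = 4.000
te_D = (5 + 4·11 + 23)/6 = 72/6 = 12; σ²_D = ((23−5)/6)² = 9.000
te_E = (6 + 4·10 + 14)/6 = 60/6 = 10; σ²_E = ((14−6)/6)² = 1.778
te_F = (2 + 4·7 + 18)/6 = 48/6 = 8; σ²_F = ((18−2)/6)² = 7.111
te_G = (9 + 4·11 + 13)/6 = 66/6 = 11; σ²_G = ((13−9)/6)² = 0.444

Forward pass:
ES_A = 0; EF_A = 14
ES_B = 0; EF_B = 8
ES_C = max(EF_A=14, EF_B=8) = 14; EF_C = 14+9 = 23
ES_D = 8; EF_D = 8+12 = 20
ES_E = max(EF_C=23, EF_D=20) = 23; EF_E = 23+10 = 33
ES_F = max(EF_A=14, EF_C=23) = 23; EF_F = 23+8 = 31
ES_G = max(EF_D=20, EF_E=33, EF_F=31) = 33; EF_G = 33+11 = 44
Expected project duration μ = 44 days. Critical path: A → C → E → G.

Variance along critical path = 1.000 + 4.000 + 1.778 + 0.444 = 7.222
σ = √7.222 = 2.687 days

2.69 days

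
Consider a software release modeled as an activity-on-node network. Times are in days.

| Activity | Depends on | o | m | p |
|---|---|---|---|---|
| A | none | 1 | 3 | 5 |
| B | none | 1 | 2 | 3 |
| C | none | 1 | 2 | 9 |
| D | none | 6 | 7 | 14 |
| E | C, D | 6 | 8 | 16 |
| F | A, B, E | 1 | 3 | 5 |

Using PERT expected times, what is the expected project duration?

te_A = (1 + 4·3 + 5)/6 = 18/6 = 3
te_B = (1 + 4·2 + 3)/6 = 12/6 = 2
te_C = (1 + 4·2 + 9)/6 = 18/6 = 3
te_D = (6 + 4·7 + 14)/6 = 48/6 = 8
te_E = (6 + 4·8 + 16)/6 = 54/6 = 9
te_F = (1 + 4·3 + 5)/6 = 18/6 = 3

Forward pass:
ES_A = 0; EF_A = 3
ES_B = 0; EF_B = 2
ES_C = 0; EF_C = 3
ES_D = 0; EF_D = 8
ES_E = max(EF_C=3, EF_D=8) = 8; EF_E = 8+9 = 17
ES_F = max(EF_A=3, EF_B=2, EF_E=17) = 17; EF_F = 17+3 = 20
Expected project duration μ = 20 days. Critical path: D → E → F.

20 days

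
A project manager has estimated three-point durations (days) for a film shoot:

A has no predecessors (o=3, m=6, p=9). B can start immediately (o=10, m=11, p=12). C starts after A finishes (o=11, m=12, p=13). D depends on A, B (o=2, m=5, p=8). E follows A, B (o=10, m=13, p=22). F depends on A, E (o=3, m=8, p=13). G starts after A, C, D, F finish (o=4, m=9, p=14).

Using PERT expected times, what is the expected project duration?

42 days

te_A = (3 + 4·6 + 9)/6 = 36/6 = 6
te_B = (10 + 4·11 + 12)/6 = 66/6 = 11
te_C = (11 + 4·12 + 13)/6 = 72/6 = 12
te_D = (2 + 4·5 + 8)/6 = 30/6 = 5
te_E = (10 + 4·13 + 22)/6 = 84/6 = 14
te_F = (3 + 4·8 + 13)/6 = 48/6 = 8
te_G = (4 + 4·9 + 14)/6 = 54/6 = 9

Forward pass:
ES_A = 0; EF_A = 6
ES_B = 0; EF_B = 11
ES_C = 6; EF_C = 6+12 = 18
ES_D = max(EF_A=6, EF_B=11) = 11; EF_D = 11+5 = 16
ES_E = max(EF_A=6, EF_B=11) = 11; EF_E = 11+14 = 25
ES_F = max(EF_A=6, EF_E=25) = 25; EF_F = 25+8 = 33
ES_G = max(EF_A=6, EF_C=18, EF_D=16, EF_F=33) = 33; EF_G = 33+9 = 42
Expected project duration μ = 42 days. Critical path: B → E → F → G.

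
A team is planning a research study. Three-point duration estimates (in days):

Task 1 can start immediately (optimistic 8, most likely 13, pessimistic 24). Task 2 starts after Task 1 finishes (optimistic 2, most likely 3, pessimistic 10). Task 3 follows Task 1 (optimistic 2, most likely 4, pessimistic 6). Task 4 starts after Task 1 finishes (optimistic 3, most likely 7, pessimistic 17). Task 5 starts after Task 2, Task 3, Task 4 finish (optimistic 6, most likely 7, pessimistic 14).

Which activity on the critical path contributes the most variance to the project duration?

te_Task 1 = (8 + 4·13 + 24)/6 = 84/6 = 14; σ²_Task 1 = ((24−8)/6)² = 7.111
te_Task 2 = (2 + 4·3 + 10)/6 = 24/6 = 4; σ²_Task 2 = ((10−2)/6)² = 1.778
te_Task 3 = (2 + 4·4 + 6)/6 = 24/6 = 4; σ²_Task 3 = ((6−2)/6)² = 0.444
te_Task 4 = (3 + 4·7 + 17)/6 = 48/6 = 8; σ²_Task 4 = ((17−3)/6)² = 5.444
te_Task 5 = (6 + 4·7 + 14)/6 = 48/6 = 8; σ²_Task 5 = ((14−6)/6)² = 1.778

Forward pass:
ES_Task 1 = 0; EF_Task 1 = 14
ES_Task 2 = 14; EF_Task 2 = 14+4 = 18
ES_Task 3 = 14; EF_Task 3 = 14+4 = 18
ES_Task 4 = 14; EF_Task 4 = 14+8 = 22
ES_Task 5 = max(EF_Task 2=18, EF_Task 3=18, EF_Task 4=22) = 22; EF_Task 5 = 22+8 = 30
Expected project duration μ = 30 days. Critical path: Task 1 → Task 4 → Task 5.

Variances on critical path: σ²_Task 1=7.111, σ²_Task 4=5.444, σ²_Task 5=1.778.
Largest is σ²_Task 1 = 7.111.

Task 1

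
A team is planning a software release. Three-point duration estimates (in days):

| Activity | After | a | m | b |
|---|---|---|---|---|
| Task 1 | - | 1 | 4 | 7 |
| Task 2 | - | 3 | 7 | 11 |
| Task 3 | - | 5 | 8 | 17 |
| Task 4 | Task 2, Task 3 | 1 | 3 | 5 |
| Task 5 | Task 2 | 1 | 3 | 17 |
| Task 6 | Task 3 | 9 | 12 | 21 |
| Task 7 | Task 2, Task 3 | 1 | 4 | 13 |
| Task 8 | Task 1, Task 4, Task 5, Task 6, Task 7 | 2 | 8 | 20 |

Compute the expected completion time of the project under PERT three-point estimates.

31 days

te_Task 1 = (1 + 4·4 + 7)/6 = 24/6 = 4
te_Task 2 = (3 + 4·7 + 11)/6 = 42/6 = 7
te_Task 3 = (5 + 4·8 + 17)/6 = 54/6 = 9
te_Task 4 = (1 + 4·3 + 5)/6 = 18/6 = 3
te_Task 5 = (1 + 4·3 + 17)/6 = 30/6 = 5
te_Task 6 = (9 + 4·12 + 21)/6 = 78/6 = 13
te_Task 7 = (1 + 4·4 + 13)/6 = 30/6 = 5
te_Task 8 = (2 + 4·8 + 20)/6 = 54/6 = 9

Forward pass:
ES_Task 1 = 0; EF_Task 1 = 4
ES_Task 2 = 0; EF_Task 2 = 7
ES_Task 3 = 0; EF_Task 3 = 9
ES_Task 4 = max(EF_Task 2=7, EF_Task 3=9) = 9; EF_Task 4 = 9+3 = 12
ES_Task 5 = 7; EF_Task 5 = 7+5 = 12
ES_Task 6 = 9; EF_Task 6 = 9+13 = 22
ES_Task 7 = max(EF_Task 2=7, EF_Task 3=9) = 9; EF_Task 7 = 9+5 = 14
ES_Task 8 = max(EF_Task 1=4, EF_Task 4=12, EF_Task 5=12, EF_Task 6=22, EF_Task 7=14) = 22; EF_Task 8 = 22+9 = 31
Expected project duration μ = 31 days. Critical path: Task 3 → Task 6 → Task 8.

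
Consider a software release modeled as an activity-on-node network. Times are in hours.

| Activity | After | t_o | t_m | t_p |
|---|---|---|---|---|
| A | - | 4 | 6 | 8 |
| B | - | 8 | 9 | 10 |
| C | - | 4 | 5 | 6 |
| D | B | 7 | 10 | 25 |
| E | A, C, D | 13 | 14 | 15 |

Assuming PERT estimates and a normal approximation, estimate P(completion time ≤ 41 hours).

te_A = (4 + 4·6 + 8)/6 = 36/6 = 6; σ²_A = ((8−4)/6)² = 0.444
te_B = (8 + 4·9 + 10)/6 = 54/6 = 9; σ²_B = ((10−8)/6)² = 0.111
te_C = (4 + 4·5 + 6)/6 = 30/6 = 5; σ²_C = ((6−4)/6)² = 0.111
te_D = (7 + 4·10 + 25)/6 = 72/6 = 12; σ²_D = ((25−7)/6)² = 9.000
te_E = (13 + 4·14 + 15)/6 = 84/6 = 14; σ²_E = ((15−13)/6)² = 0.111

Forward pass:
ES_A = 0; EF_A = 6
ES_B = 0; EF_B = 9
ES_C = 0; EF_C = 5
ES_D = 9; EF_D = 9+12 = 21
ES_E = max(EF_A=6, EF_C=5, EF_D=21) = 21; EF_E = 21+14 = 35
Expected project duration μ = 35 hours. Critical path: B → D → E.

Variance along critical path = 0.111 + 9.000 + 0.111 = 9.222; σ = √9.222 = 3.037 hours.
Z = (41 − 35) / 3.037 = 1.976
P(T ≤ 41) = Φ(1.976) ≈ 0.976

0.976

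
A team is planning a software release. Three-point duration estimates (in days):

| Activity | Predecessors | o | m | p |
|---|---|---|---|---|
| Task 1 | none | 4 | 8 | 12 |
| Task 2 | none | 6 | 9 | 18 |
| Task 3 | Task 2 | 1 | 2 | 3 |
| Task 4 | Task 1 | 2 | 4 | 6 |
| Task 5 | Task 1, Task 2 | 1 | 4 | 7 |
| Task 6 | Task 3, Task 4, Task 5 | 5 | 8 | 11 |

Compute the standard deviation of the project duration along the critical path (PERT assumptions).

2.45 days

te_Task 1 = (4 + 4·8 + 12)/6 = 48/6 = 8; σ²_Task 1 = ((12−4)/6)² = 1.778
te_Task 2 = (6 + 4·9 + 18)/6 = 60/6 = 10; σ²_Task 2 = ((18−6)/6)² = 4.000
te_Task 3 = (1 + 4·2 + 3)/6 = 12/6 = 2; σ²_Task 3 = ((3−1)/6)² = 0.111
te_Task 4 = (2 + 4·4 + 6)/6 = 24/6 = 4; σ²_Task 4 = ((6−2)/6)² = 0.444
te_Task 5 = (1 + 4·4 + 7)/6 = 24/6 = 4; σ²_Task 5 = ((7−1)/6)² = 1.000
te_Task 6 = (5 + 4·8 + 11)/6 = 48/6 = 8; σ²_Task 6 = ((11−5)/6)² = 1.000

Forward pass:
ES_Task 1 = 0; EF_Task 1 = 8
ES_Task 2 = 0; EF_Task 2 = 10
ES_Task 3 = 10; EF_Task 3 = 10+2 = 12
ES_Task 4 = 8; EF_Task 4 = 8+4 = 12
ES_Task 5 = max(EF_Task 1=8, EF_Task 2=10) = 10; EF_Task 5 = 10+4 = 14
ES_Task 6 = max(EF_Task 3=12, EF_Task 4=12, EF_Task 5=14) = 14; EF_Task 6 = 14+8 = 22
Expected project duration μ = 22 days. Critical path: Task 2 → Task 5 → Task 6.

Variance along critical path = 4.000 + 1.000 + 1.000 = 6.000
σ = √6.000 = 2.449 days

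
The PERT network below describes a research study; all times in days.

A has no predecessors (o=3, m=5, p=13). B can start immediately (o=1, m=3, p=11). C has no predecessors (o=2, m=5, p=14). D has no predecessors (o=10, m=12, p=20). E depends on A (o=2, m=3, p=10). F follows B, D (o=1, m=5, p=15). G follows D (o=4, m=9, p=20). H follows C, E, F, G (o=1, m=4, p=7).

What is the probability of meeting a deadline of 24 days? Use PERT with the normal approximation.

0.182

te_A = (3 + 4·5 + 13)/6 = 36/6 = 6; σ²_A = ((13−3)/6)² = 2.778
te_B = (1 + 4·3 + 11)/6 = 24/6 = 4; σ²_B = ((11−1)/6)² = 2.778
te_C = (2 + 4·5 + 14)/6 = 36/6 = 6; σ²_C = ((14−2)/6)² = 4.000
te_D = (10 + 4·12 + 20)/6 = 78/6 = 13; σ²_D = ((20−10)/6)² = 2.778
te_E = (2 + 4·3 + 10)/6 = 24/6 = 4; σ²_E = ((10−2)/6)² = 1.778
te_F = (1 + 4·5 + 15)/6 = 36/6 = 6; σ²_F = ((15−1)/6)² = 5.444
te_G = (4 + 4·9 + 20)/6 = 60/6 = 10; σ²_G = ((20−4)/6)² = 7.111
te_H = (1 + 4·4 + 7)/6 = 24/6 = 4; σ²_H = ((7−1)/6)² = 1.000

Forward pass:
ES_A = 0; EF_A = 6
ES_B = 0; EF_B = 4
ES_C = 0; EF_C = 6
ES_D = 0; EF_D = 13
ES_E = 6; EF_E = 6+4 = 10
ES_F = max(EF_B=4, EF_D=13) = 13; EF_F = 13+6 = 19
ES_G = 13; EF_G = 13+10 = 23
ES_H = max(EF_C=6, EF_E=10, EF_F=19, EF_G=23) = 23; EF_H = 23+4 = 27
Expected project duration μ = 27 days. Critical path: D → G → H.

Variance along critical path = 2.778 + 7.111 + 1.000 = 10.889; σ = √10.889 = 3.300 days.
Z = (24 − 27) / 3.300 = -0.909
P(T ≤ 24) = Φ(-0.909) ≈ 0.182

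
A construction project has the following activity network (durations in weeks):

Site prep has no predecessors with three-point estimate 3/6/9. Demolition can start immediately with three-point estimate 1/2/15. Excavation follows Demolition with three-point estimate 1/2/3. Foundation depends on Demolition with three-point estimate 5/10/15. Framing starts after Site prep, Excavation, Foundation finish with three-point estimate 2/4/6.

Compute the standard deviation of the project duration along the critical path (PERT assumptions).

te_Site prep = (3 + 4·6 + 9)/6 = 36/6 = 6; σ²_Site prep = ((9−3)/6)² = 1.000
te_Demolition = (1 + 4·2 + 15)/6 = 24/6 = 4; σ²_Demolition = ((15−1)/6)² = 5.444
te_Excavation = (1 + 4·2 + 3)/6 = 12/6 = 2; σ²_Excavation = ((3−1)/6)² = 0.111
te_Foundation = (5 + 4·10 + 15)/6 = 60/6 = 10; σ²_Foundation = ((15−5)/6)² = 2.778
te_Framing = (2 + 4·4 + 6)/6 = 24/6 = 4; σ²_Framing = ((6−2)/6)² = 0.444

Forward pass:
ES_Site prep = 0; EF_Site prep = 6
ES_Demolition = 0; EF_Demolition = 4
ES_Excavation = 4; EF_Excavation = 4+2 = 6
ES_Foundation = 4; EF_Foundation = 4+10 = 14
ES_Framing = max(EF_Site prep=6, EF_Excavation=6, EF_Foundation=14) = 14; EF_Framing = 14+4 = 18
Expected project duration μ = 18 weeks. Critical path: Demolition → Foundation → Framing.

Variance along critical path = 5.444 + 2.778 + 0.444 = 8.667
σ = √8.667 = 2.944 weeks

2.94 weeks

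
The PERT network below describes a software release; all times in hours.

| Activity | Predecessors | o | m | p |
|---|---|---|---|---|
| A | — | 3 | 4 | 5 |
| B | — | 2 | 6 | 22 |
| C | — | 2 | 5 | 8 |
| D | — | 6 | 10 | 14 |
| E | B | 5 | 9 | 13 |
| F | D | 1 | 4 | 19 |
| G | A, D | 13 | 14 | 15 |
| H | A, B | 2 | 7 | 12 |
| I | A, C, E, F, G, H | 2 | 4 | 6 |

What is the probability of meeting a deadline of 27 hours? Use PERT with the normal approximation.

te_A = (3 + 4·4 + 5)/6 = 24/6 = 4; σ²_A = ((5−3)/6)² = 0.111
te_B = (2 + 4·6 + 22)/6 = 48/6 = 8; σ²_B = ((22−2)/6)² = 11.111
te_C = (2 + 4·5 + 8)/6 = 30/6 = 5; σ²_C = ((8−2)/6)² = 1.000
te_D = (6 + 4·10 + 14)/6 = 60/6 = 10; σ²_D = ((14−6)/6)² = 1.778
te_E = (5 + 4·9 + 13)/6 = 54/6 = 9; σ²_E = ((13−5)/6)² = 1.778
te_F = (1 + 4·4 + 19)/6 = 36/6 = 6; σ²_F = ((19−1)/6)² = 9.000
te_G = (13 + 4·14 + 15)/6 = 84/6 = 14; σ²_G = ((15−13)/6)² = 0.111
te_H = (2 + 4·7 + 12)/6 = 42/6 = 7; σ²_H = ((12−2)/6)² = 2.778
te_I = (2 + 4·4 + 6)/6 = 24/6 = 4; σ²_I = ((6−2)/6)² = 0.444

Forward pass:
ES_A = 0; EF_A = 4
ES_B = 0; EF_B = 8
ES_C = 0; EF_C = 5
ES_D = 0; EF_D = 10
ES_E = 8; EF_E = 8+9 = 17
ES_F = 10; EF_F = 10+6 = 16
ES_G = max(EF_A=4, EF_D=10) = 10; EF_G = 10+14 = 24
ES_H = max(EF_A=4, EF_B=8) = 8; EF_H = 8+7 = 15
ES_I = max(EF_A=4, EF_C=5, EF_E=17, EF_F=16, EF_G=24, EF_H=15) = 24; EF_I = 24+4 = 28
Expected project duration μ = 28 hours. Critical path: D → G → I.

Variance along critical path = 1.778 + 0.111 + 0.444 = 2.333; σ = √2.333 = 1.528 hours.
Z = (27 − 28) / 1.528 = -0.655
P(T ≤ 27) = Φ(-0.655) ≈ 0.256

0.256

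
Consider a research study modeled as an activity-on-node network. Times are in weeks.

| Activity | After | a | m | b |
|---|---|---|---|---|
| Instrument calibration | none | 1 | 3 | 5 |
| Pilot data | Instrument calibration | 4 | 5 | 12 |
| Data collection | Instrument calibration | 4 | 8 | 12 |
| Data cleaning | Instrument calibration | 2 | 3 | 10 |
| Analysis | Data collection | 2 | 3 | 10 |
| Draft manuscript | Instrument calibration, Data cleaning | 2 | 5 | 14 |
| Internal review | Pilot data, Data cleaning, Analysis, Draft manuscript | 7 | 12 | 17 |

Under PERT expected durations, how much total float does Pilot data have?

te_Instrument calibration = (1 + 4·3 + 5)/6 = 18/6 = 3
te_Pilot data = (4 + 4·5 + 12)/6 = 36/6 = 6
te_Data collection = (4 + 4·8 + 12)/6 = 48/6 = 8
te_Data cleaning = (2 + 4·3 + 10)/6 = 24/6 = 4
te_Analysis = (2 + 4·3 + 10)/6 = 24/6 = 4
te_Draft manuscript = (2 + 4·5 + 14)/6 = 36/6 = 6
te_Internal review = (7 + 4·12 + 17)/6 = 72/6 = 12

Forward pass:
ES_Instrument calibration = 0; EF_Instrument calibration = 3
ES_Pilot data = 3; EF_Pilot data = 3+6 = 9
ES_Data collection = 3; EF_Data collection = 3+8 = 11
ES_Data cleaning = 3; EF_Data cleaning = 3+4 = 7
ES_Analysis = 11; EF_Analysis = 11+4 = 15
ES_Draft manuscript = max(EF_Instrument calibration=3, EF_Data cleaning=7) = 7; EF_Draft manuscript = 7+6 = 13
ES_Internal review = max(EF_Pilot data=9, EF_Data cleaning=7, EF_Analysis=15, EF_Draft manuscript=13) = 15; EF_Internal review = 15+12 = 27
Expected project duration μ = 27 weeks. Critical path: Instrument calibration → Data collection → Analysis → Internal review.

Backward pass:
LF_Internal review = 27; LS_Internal review = 27−12 = 15
LF_Draft manuscript = LS_Internal review = 15; LS_Draft manuscript = 15−6 = 9
LF_Analysis = LS_Internal review = 15; LS_Analysis = 15−4 = 11
LF_Data cleaning = min(LS_Draft manuscript=9, LS_Internal review=15) = 9; LS_Data cleaning = 9−4 = 5
LF_Data collection = LS_Analysis = 11; LS_Data collection = 11−8 = 3
LF_Pilot data = LS_Internal review = 15; LS_Pilot data = 15−6 = 9
LF_Instrument calibration = min(LS_Pilot data=9, LS_Data collection=3, LS_Data cleaning=5, LS_Draft manuscript=9) = 3; LS_Instrument calibration = 3−3 = 0
Slack_Pilot data = LS_Pilot data − ES_Pilot data = 9 − 3 = 6

6 weeks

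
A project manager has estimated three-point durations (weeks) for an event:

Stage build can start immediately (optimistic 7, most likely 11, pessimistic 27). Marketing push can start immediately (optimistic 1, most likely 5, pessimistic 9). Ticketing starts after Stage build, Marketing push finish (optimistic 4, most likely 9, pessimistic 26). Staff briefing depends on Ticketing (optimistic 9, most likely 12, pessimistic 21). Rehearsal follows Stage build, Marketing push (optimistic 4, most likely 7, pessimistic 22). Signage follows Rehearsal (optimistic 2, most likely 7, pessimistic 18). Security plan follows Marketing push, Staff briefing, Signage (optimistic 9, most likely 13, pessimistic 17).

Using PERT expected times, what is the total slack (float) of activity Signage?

te_Stage build = (7 + 4·11 + 27)/6 = 78/6 = 13
te_Marketing push = (1 + 4·5 + 9)/6 = 30/6 = 5
te_Ticketing = (4 + 4·9 + 26)/6 = 66/6 = 11
te_Staff briefing = (9 + 4·12 + 21)/6 = 78/6 = 13
te_Rehearsal = (4 + 4·7 + 22)/6 = 54/6 = 9
te_Signage = (2 + 4·7 + 18)/6 = 48/6 = 8
te_Security plan = (9 + 4·13 + 17)/6 = 78/6 = 13

Forward pass:
ES_Stage build = 0; EF_Stage build = 13
ES_Marketing push = 0; EF_Marketing push = 5
ES_Ticketing = max(EF_Stage build=13, EF_Marketing push=5) = 13; EF_Ticketing = 13+11 = 24
ES_Staff briefing = 24; EF_Staff briefing = 24+13 = 37
ES_Rehearsal = max(EF_Stage build=13, EF_Marketing push=5) = 13; EF_Rehearsal = 13+9 = 22
ES_Signage = 22; EF_Signage = 22+8 = 30
ES_Security plan = max(EF_Marketing push=5, EF_Staff briefing=37, EF_Signage=30) = 37; EF_Security plan = 37+13 = 50
Expected project duration μ = 50 weeks. Critical path: Stage build → Ticketing → Staff briefing → Security plan.

Backward pass:
LF_Security plan = 50; LS_Security plan = 50−13 = 37
LF_Signage = LS_Security plan = 37; LS_Signage = 37−8 = 29
LF_Rehearsal = LS_Signage = 29; LS_Rehearsal = 29−9 = 20
LF_Staff briefing = LS_Security plan = 37; LS_Staff briefing = 37−13 = 24
LF_Ticketing = LS_Staff briefing = 24; LS_Ticketing = 24−11 = 13
LF_Marketing push = min(LS_Ticketing=13, LS_Rehearsal=20, LS_Security plan=37) = 13; LS_Marketing push = 13−5 = 8
LF_Stage build = min(LS_Ticketing=13, LS_Rehearsal=20) = 13; LS_Stage build = 13−13 = 0
Slack_Signage = LS_Signage − ES_Signage = 29 − 22 = 7

7 weeks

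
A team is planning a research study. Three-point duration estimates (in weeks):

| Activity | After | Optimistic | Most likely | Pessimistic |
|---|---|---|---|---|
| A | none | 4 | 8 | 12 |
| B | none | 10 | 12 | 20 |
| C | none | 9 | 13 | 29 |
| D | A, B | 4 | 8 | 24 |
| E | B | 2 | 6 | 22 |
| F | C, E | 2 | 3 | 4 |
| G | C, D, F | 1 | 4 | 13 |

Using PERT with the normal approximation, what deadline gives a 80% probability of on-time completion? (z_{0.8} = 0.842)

32.6 weeks

te_A = (4 + 4·8 + 12)/6 = 48/6 = 8; σ²_A = ((12−4)/6)² = 1.778
te_B = (10 + 4·12 + 20)/6 = 78/6 = 13; σ²_B = ((20−10)/6)² = 2.778
te_C = (9 + 4·13 + 29)/6 = 90/6 = 15; σ²_C = ((29−9)/6)² = 11.111
te_D = (4 + 4·8 + 24)/6 = 60/6 = 10; σ²_D = ((24−4)/6)² = 11.111
te_E = (2 + 4·6 + 22)/6 = 48/6 = 8; σ²_E = ((22−2)/6)² = 11.111
te_F = (2 + 4·3 + 4)/6 = 18/6 = 3; σ²_F = ((4−2)/6)² = 0.111
te_G = (1 + 4·4 + 13)/6 = 30/6 = 5; σ²_G = ((13−1)/6)² = 4.000

Forward pass:
ES_A = 0; EF_A = 8
ES_B = 0; EF_B = 13
ES_C = 0; EF_C = 15
ES_D = max(EF_A=8, EF_B=13) = 13; EF_D = 13+10 = 23
ES_E = 13; EF_E = 13+8 = 21
ES_F = max(EF_C=15, EF_E=21) = 21; EF_F = 21+3 = 24
ES_G = max(EF_C=15, EF_D=23, EF_F=24) = 24; EF_G = 24+5 = 29
Expected project duration μ = 29 weeks. Critical path: B → E → F → G.

Variance along critical path = 2.778 + 11.111 + 0.111 + 4.000 = 18.000; σ = 4.243 weeks.
D = μ + z·σ = 29 + 0.842·4.243 = 32.6 weeks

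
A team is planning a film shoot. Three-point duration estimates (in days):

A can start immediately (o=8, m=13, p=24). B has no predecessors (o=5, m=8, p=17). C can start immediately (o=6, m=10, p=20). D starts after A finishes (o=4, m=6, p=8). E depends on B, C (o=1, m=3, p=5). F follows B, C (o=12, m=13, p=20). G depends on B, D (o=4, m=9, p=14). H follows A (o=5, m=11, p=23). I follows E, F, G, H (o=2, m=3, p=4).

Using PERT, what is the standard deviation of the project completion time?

3.23 days

te_A = (8 + 4·13 + 24)/6 = 84/6 = 14; σ²_A = ((24−8)/6)² = 7.111
te_B = (5 + 4·8 + 17)/6 = 54/6 = 9; σ²_B = ((17−5)/6)² = 4.000
te_C = (6 + 4·10 + 20)/6 = 66/6 = 11; σ²_C = ((20−6)/6)² = 5.444
te_D = (4 + 4·6 + 8)/6 = 36/6 = 6; σ²_D = ((8−4)/6)² = 0.444
te_E = (1 + 4·3 + 5)/6 = 18/6 = 3; σ²_E = ((5−1)/6)² = 0.444
te_F = (12 + 4·13 + 20)/6 = 84/6 = 14; σ²_F = ((20−12)/6)² = 1.778
te_G = (4 + 4·9 + 14)/6 = 54/6 = 9; σ²_G = ((14−4)/6)² = 2.778
te_H = (5 + 4·11 + 23)/6 = 72/6 = 12; σ²_H = ((23−5)/6)² = 9.000
te_I = (2 + 4·3 + 4)/6 = 18/6 = 3; σ²_I = ((4−2)/6)² = 0.111

Forward pass:
ES_A = 0; EF_A = 14
ES_B = 0; EF_B = 9
ES_C = 0; EF_C = 11
ES_D = 14; EF_D = 14+6 = 20
ES_E = max(EF_B=9, EF_C=11) = 11; EF_E = 11+3 = 14
ES_F = max(EF_B=9, EF_C=11) = 11; EF_F = 11+14 = 25
ES_G = max(EF_B=9, EF_D=20) = 20; EF_G = 20+9 = 29
ES_H = 14; EF_H = 14+12 = 26
ES_I = max(EF_E=14, EF_F=25, EF_G=29, EF_H=26) = 29; EF_I = 29+3 = 32
Expected project duration μ = 32 days. Critical path: A → D → G → I.

Variance along critical path = 7.111 + 0.444 + 2.778 + 0.111 = 10.444
σ = √10.444 = 3.232 days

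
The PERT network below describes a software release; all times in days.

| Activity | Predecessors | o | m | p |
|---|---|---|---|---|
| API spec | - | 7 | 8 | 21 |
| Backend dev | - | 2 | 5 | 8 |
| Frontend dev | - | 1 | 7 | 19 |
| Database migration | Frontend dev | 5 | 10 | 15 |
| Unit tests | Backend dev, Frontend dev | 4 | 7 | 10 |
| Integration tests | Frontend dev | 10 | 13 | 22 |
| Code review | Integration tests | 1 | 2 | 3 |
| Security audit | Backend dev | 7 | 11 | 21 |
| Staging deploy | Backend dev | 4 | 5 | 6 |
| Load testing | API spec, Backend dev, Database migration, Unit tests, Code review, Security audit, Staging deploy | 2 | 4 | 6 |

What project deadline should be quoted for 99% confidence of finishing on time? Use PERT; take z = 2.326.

36.6 days

te_API spec = (7 + 4·8 + 21)/6 = 60/6 = 10; σ²_API spec = ((21−7)/6)² = 5.444
te_Backend dev = (2 + 4·5 + 8)/6 = 30/6 = 5; σ²_Backend dev = ((8−2)/6)² = 1.000
te_Frontend dev = (1 + 4·7 + 19)/6 = 48/6 = 8; σ²_Frontend dev = ((19−1)/6)² = 9.000
te_Database migration = (5 + 4·10 + 15)/6 = 60/6 = 10; σ²_Database migration = ((15−5)/6)² = 2.778
te_Unit tests = (4 + 4·7 + 10)/6 = 42/6 = 7; σ²_Unit tests = ((10−4)/6)² = 1.000
te_Integration tests = (10 + 4·13 + 22)/6 = 84/6 = 14; σ²_Integration tests = ((22−10)/6)² = 4.000
te_Code review = (1 + 4·2 + 3)/6 = 12/6 = 2; σ²_Code review = ((3−1)/6)² = 0.111
te_Security audit = (7 + 4·11 + 21)/6 = 72/6 = 12; σ²_Security audit = ((21−7)/6)² = 5.444
te_Staging deploy = (4 + 4·5 + 6)/6 = 30/6 = 5; σ²_Staging deploy = ((6−4)/6)² = 0.111
te_Load testing = (2 + 4·4 + 6)/6 = 24/6 = 4; σ²_Load testing = ((6−2)/6)² = 0.444

Forward pass:
ES_API spec = 0; EF_API spec = 10
ES_Backend dev = 0; EF_Backend dev = 5
ES_Frontend dev = 0; EF_Frontend dev = 8
ES_Database migration = 8; EF_Database migration = 8+10 = 18
ES_Unit tests = max(EF_Backend dev=5, EF_Frontend dev=8) = 8; EF_Unit tests = 8+7 = 15
ES_Integration tests = 8; EF_Integration tests = 8+14 = 22
ES_Code review = 22; EF_Code review = 22+2 = 24
ES_Security audit = 5; EF_Security audit = 5+12 = 17
ES_Staging deploy = 5; EF_Staging deploy = 5+5 = 10
ES_Load testing = max(EF_API spec=10, EF_Backend dev=5, EF_Database migration=18, EF_Unit tests=15, EF_Code review=24, EF_Security audit=17, EF_Staging deploy=10) = 24; EF_Load testing = 24+4 = 28
Expected project duration μ = 28 days. Critical path: Frontend dev → Integration tests → Code review → Load testing.

Variance along critical path = 9.000 + 4.000 + 0.111 + 0.444 = 13.556; σ = 3.682 days.
D = μ + z·σ = 28 + 2.326·3.682 = 36.6 days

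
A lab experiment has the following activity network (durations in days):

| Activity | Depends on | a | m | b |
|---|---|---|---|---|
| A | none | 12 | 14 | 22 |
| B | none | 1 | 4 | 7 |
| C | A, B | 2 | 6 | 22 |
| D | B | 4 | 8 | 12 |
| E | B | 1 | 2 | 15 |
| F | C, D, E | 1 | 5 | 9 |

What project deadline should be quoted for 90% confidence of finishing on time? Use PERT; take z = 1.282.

33.1 days

te_A = (12 + 4·14 + 22)/6 = 90/6 = 15; σ²_A = ((22−12)/6)² = 2.778
te_B = (1 + 4·4 + 7)/6 = 24/6 = 4; σ²_B = ((7−1)/6)² = 1.000
te_C = (2 + 4·6 + 22)/6 = 48/6 = 8; σ²_C = ((22−2)/6)² = 11.111
te_D = (4 + 4·8 + 12)/6 = 48/6 = 8; σ²_D = ((12−4)/6)² = 1.778
te_E = (1 + 4·2 + 15)/6 = 24/6 = 4; σ²_E = ((15−1)/6)² = 5.444
te_F = (1 + 4·5 + 9)/6 = 30/6 = 5; σ²_F = ((9−1)/6)² = 1.778

Forward pass:
ES_A = 0; EF_A = 15
ES_B = 0; EF_B = 4
ES_C = max(EF_A=15, EF_B=4) = 15; EF_C = 15+8 = 23
ES_D = 4; EF_D = 4+8 = 12
ES_E = 4; EF_E = 4+4 = 8
ES_F = max(EF_C=23, EF_D=12, EF_E=8) = 23; EF_F = 23+5 = 28
Expected project duration μ = 28 days. Critical path: A → C → F.

Variance along critical path = 2.778 + 11.111 + 1.778 = 15.667; σ = 3.958 days.
D = μ + z·σ = 28 + 1.282·3.958 = 33.1 days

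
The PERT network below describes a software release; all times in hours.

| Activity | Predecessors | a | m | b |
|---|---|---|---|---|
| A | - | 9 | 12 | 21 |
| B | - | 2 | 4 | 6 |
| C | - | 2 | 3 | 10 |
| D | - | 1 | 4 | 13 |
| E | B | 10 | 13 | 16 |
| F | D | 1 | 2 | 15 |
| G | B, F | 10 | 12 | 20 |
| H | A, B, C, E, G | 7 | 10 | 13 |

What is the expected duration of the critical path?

32 hours

te_A = (9 + 4·12 + 21)/6 = 78/6 = 13
te_B = (2 + 4·4 + 6)/6 = 24/6 = 4
te_C = (2 + 4·3 + 10)/6 = 24/6 = 4
te_D = (1 + 4·4 + 13)/6 = 30/6 = 5
te_E = (10 + 4·13 + 16)/6 = 78/6 = 13
te_F = (1 + 4·2 + 15)/6 = 24/6 = 4
te_G = (10 + 4·12 + 20)/6 = 78/6 = 13
te_H = (7 + 4·10 + 13)/6 = 60/6 = 10

Forward pass:
ES_A = 0; EF_A = 13
ES_B = 0; EF_B = 4
ES_C = 0; EF_C = 4
ES_D = 0; EF_D = 5
ES_E = 4; EF_E = 4+13 = 17
ES_F = 5; EF_F = 5+4 = 9
ES_G = max(EF_B=4, EF_F=9) = 9; EF_G = 9+13 = 22
ES_H = max(EF_A=13, EF_B=4, EF_C=4, EF_E=17, EF_G=22) = 22; EF_H = 22+10 = 32
Expected project duration μ = 32 hours. Critical path: D → F → G → H.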